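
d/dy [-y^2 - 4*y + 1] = -2*y - 4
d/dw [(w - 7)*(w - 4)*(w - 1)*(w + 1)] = 4*w^3 - 33*w^2 + 54*w + 11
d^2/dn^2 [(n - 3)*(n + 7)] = 2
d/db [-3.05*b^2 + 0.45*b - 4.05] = 0.45 - 6.1*b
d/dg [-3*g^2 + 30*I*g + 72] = -6*g + 30*I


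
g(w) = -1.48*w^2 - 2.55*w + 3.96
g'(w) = -2.96*w - 2.55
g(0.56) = 2.07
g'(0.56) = -4.21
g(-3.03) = -1.90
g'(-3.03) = 6.42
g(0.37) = 2.81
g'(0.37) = -3.65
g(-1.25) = 4.84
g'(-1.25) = 1.15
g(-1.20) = 4.89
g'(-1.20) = 1.00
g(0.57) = 2.03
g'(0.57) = -4.24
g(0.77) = 1.12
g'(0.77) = -4.83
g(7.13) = -89.46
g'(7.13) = -23.65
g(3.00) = -17.01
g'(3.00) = -11.43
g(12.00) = -239.76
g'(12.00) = -38.07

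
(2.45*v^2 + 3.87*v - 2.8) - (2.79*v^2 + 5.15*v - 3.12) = -0.34*v^2 - 1.28*v + 0.32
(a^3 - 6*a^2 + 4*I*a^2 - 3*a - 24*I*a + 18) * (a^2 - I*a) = a^5 - 6*a^4 + 3*I*a^4 + a^3 - 18*I*a^3 - 6*a^2 + 3*I*a^2 - 18*I*a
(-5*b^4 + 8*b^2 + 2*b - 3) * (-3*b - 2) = 15*b^5 + 10*b^4 - 24*b^3 - 22*b^2 + 5*b + 6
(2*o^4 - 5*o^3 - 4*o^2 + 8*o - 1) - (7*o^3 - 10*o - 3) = 2*o^4 - 12*o^3 - 4*o^2 + 18*o + 2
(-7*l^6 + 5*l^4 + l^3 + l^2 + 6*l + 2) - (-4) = -7*l^6 + 5*l^4 + l^3 + l^2 + 6*l + 6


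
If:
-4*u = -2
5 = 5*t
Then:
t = 1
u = 1/2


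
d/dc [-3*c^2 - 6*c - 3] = -6*c - 6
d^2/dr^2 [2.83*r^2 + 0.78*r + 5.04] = 5.66000000000000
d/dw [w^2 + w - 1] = 2*w + 1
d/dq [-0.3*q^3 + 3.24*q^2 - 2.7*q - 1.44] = -0.9*q^2 + 6.48*q - 2.7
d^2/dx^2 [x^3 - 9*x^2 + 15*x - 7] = 6*x - 18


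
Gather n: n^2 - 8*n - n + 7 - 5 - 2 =n^2 - 9*n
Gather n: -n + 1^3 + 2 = 3 - n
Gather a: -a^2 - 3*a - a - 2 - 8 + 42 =-a^2 - 4*a + 32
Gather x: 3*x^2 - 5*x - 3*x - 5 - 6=3*x^2 - 8*x - 11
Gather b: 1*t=t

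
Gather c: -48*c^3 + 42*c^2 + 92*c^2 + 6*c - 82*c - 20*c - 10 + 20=-48*c^3 + 134*c^2 - 96*c + 10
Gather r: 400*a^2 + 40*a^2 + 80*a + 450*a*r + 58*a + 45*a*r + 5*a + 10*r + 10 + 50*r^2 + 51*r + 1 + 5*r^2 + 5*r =440*a^2 + 143*a + 55*r^2 + r*(495*a + 66) + 11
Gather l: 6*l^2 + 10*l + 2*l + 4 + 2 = 6*l^2 + 12*l + 6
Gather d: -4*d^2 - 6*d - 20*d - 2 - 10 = -4*d^2 - 26*d - 12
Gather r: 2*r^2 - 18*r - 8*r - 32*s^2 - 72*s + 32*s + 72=2*r^2 - 26*r - 32*s^2 - 40*s + 72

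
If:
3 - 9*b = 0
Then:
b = 1/3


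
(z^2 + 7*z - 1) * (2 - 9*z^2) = -9*z^4 - 63*z^3 + 11*z^2 + 14*z - 2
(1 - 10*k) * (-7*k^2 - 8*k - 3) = 70*k^3 + 73*k^2 + 22*k - 3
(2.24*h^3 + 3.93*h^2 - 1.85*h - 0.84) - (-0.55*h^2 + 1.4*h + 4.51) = 2.24*h^3 + 4.48*h^2 - 3.25*h - 5.35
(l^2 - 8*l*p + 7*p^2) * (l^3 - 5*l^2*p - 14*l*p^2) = l^5 - 13*l^4*p + 33*l^3*p^2 + 77*l^2*p^3 - 98*l*p^4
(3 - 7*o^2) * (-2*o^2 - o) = 14*o^4 + 7*o^3 - 6*o^2 - 3*o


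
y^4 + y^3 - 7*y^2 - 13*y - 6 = (y - 3)*(y + 1)^2*(y + 2)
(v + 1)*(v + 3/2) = v^2 + 5*v/2 + 3/2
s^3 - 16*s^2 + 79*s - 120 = (s - 8)*(s - 5)*(s - 3)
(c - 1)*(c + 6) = c^2 + 5*c - 6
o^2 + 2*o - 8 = (o - 2)*(o + 4)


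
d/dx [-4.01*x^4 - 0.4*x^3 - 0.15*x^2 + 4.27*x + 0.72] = -16.04*x^3 - 1.2*x^2 - 0.3*x + 4.27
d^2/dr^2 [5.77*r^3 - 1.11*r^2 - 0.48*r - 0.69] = 34.62*r - 2.22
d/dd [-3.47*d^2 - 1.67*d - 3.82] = -6.94*d - 1.67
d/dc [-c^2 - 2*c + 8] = -2*c - 2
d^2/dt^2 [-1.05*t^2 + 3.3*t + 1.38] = -2.10000000000000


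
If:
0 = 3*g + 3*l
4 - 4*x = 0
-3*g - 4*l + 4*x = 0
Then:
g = -4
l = 4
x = 1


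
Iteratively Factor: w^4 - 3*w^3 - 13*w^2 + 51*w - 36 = (w - 3)*(w^3 - 13*w + 12) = (w - 3)^2*(w^2 + 3*w - 4) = (w - 3)^2*(w - 1)*(w + 4)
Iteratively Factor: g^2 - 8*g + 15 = (g - 3)*(g - 5)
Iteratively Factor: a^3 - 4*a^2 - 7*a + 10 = (a - 1)*(a^2 - 3*a - 10) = (a - 5)*(a - 1)*(a + 2)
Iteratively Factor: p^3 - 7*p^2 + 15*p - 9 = (p - 1)*(p^2 - 6*p + 9) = (p - 3)*(p - 1)*(p - 3)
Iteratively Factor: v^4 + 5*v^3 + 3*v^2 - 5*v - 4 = (v + 1)*(v^3 + 4*v^2 - v - 4) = (v - 1)*(v + 1)*(v^2 + 5*v + 4) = (v - 1)*(v + 1)^2*(v + 4)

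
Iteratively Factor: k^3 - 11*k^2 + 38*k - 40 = (k - 2)*(k^2 - 9*k + 20) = (k - 4)*(k - 2)*(k - 5)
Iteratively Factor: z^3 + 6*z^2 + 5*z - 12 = (z + 4)*(z^2 + 2*z - 3) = (z + 3)*(z + 4)*(z - 1)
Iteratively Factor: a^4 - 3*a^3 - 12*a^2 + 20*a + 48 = (a - 4)*(a^3 + a^2 - 8*a - 12) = (a - 4)*(a - 3)*(a^2 + 4*a + 4) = (a - 4)*(a - 3)*(a + 2)*(a + 2)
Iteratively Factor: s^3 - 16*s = (s + 4)*(s^2 - 4*s) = s*(s + 4)*(s - 4)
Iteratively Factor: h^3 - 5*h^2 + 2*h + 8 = (h - 2)*(h^2 - 3*h - 4) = (h - 2)*(h + 1)*(h - 4)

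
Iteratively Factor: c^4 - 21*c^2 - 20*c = (c)*(c^3 - 21*c - 20) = c*(c + 1)*(c^2 - c - 20) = c*(c - 5)*(c + 1)*(c + 4)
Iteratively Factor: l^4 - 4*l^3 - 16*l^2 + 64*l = (l - 4)*(l^3 - 16*l) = (l - 4)^2*(l^2 + 4*l) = l*(l - 4)^2*(l + 4)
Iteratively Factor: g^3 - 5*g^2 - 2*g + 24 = (g - 3)*(g^2 - 2*g - 8) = (g - 4)*(g - 3)*(g + 2)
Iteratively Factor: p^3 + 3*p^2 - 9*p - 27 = (p - 3)*(p^2 + 6*p + 9) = (p - 3)*(p + 3)*(p + 3)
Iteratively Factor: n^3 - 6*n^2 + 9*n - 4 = (n - 1)*(n^2 - 5*n + 4) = (n - 1)^2*(n - 4)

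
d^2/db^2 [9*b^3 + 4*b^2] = 54*b + 8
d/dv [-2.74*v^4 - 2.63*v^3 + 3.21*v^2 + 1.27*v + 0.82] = -10.96*v^3 - 7.89*v^2 + 6.42*v + 1.27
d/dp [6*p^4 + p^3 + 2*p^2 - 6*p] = 24*p^3 + 3*p^2 + 4*p - 6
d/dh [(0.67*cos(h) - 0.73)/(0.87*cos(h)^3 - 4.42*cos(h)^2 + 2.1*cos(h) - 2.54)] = (1.1658*cos(h)^3 - 4.8667*cos(h)^2 + 6.4532*cos(h) + 0.1688)*sin(h)/(0.7569*cos(h)^6 - 7.6908*cos(h)^5 + 23.1904*cos(h)^4 - 22.9836*cos(h)^3 + 26.8636*cos(h)^2 - 10.668*cos(h) + 6.4516)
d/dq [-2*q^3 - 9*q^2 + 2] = 6*q*(-q - 3)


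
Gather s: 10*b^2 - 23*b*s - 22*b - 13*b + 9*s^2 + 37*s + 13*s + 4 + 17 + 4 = 10*b^2 - 35*b + 9*s^2 + s*(50 - 23*b) + 25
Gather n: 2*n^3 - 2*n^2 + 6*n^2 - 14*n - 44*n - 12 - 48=2*n^3 + 4*n^2 - 58*n - 60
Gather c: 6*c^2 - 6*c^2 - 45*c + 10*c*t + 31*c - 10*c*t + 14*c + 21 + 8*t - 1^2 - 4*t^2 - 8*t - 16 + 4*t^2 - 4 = 0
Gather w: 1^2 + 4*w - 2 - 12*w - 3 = -8*w - 4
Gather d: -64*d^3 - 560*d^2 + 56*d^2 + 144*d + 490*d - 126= -64*d^3 - 504*d^2 + 634*d - 126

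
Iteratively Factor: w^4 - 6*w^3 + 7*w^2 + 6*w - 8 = (w - 2)*(w^3 - 4*w^2 - w + 4) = (w - 2)*(w + 1)*(w^2 - 5*w + 4) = (w - 4)*(w - 2)*(w + 1)*(w - 1)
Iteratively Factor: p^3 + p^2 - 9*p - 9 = (p - 3)*(p^2 + 4*p + 3) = (p - 3)*(p + 3)*(p + 1)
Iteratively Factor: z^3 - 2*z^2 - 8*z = (z - 4)*(z^2 + 2*z) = z*(z - 4)*(z + 2)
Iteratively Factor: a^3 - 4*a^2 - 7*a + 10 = (a - 1)*(a^2 - 3*a - 10) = (a - 1)*(a + 2)*(a - 5)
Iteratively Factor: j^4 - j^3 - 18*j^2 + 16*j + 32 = (j - 2)*(j^3 + j^2 - 16*j - 16) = (j - 2)*(j + 1)*(j^2 - 16) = (j - 4)*(j - 2)*(j + 1)*(j + 4)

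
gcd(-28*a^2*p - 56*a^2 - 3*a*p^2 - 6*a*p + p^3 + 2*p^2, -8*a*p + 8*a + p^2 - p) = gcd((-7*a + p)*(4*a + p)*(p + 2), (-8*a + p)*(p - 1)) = 1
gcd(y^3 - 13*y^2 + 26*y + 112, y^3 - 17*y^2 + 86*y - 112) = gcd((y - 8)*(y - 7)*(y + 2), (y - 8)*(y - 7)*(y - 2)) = y^2 - 15*y + 56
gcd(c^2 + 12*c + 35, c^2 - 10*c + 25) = 1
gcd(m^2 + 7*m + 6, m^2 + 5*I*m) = 1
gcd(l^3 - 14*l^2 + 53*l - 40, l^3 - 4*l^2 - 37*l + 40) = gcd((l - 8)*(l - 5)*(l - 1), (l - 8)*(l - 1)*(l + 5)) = l^2 - 9*l + 8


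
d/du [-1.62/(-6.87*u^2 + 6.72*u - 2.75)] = (10.8864 - 22.2588*u)/(6.87*u^2 - 6.72*u + 2.75)^2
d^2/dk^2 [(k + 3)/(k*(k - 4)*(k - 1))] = 6*(k^5 + k^4 - 33*k^3 + 87*k^2 - 60*k + 16)/(k^3*(k^6 - 15*k^5 + 87*k^4 - 245*k^3 + 348*k^2 - 240*k + 64))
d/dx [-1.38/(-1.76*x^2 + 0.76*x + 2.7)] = (1.0488 - 4.8576*x)/(-1.76*x^2 + 0.76*x + 2.7)^2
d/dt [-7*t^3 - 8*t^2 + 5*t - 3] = -21*t^2 - 16*t + 5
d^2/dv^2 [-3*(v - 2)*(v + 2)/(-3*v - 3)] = -6/(v^3 + 3*v^2 + 3*v + 1)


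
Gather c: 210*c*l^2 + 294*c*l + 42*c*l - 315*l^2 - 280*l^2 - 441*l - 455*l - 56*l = c*(210*l^2 + 336*l) - 595*l^2 - 952*l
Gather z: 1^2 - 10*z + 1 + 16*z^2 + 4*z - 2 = 16*z^2 - 6*z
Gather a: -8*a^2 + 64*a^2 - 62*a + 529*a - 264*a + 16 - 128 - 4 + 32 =56*a^2 + 203*a - 84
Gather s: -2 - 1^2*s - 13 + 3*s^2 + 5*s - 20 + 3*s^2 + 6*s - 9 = 6*s^2 + 10*s - 44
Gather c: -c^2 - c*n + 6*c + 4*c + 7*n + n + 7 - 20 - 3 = -c^2 + c*(10 - n) + 8*n - 16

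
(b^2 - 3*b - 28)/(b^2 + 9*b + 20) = (b - 7)/(b + 5)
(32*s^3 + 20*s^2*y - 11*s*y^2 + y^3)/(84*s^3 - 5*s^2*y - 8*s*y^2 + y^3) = (-8*s^2 - 7*s*y + y^2)/(-21*s^2 - 4*s*y + y^2)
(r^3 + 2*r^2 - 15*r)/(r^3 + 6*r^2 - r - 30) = r*(r - 3)/(r^2 + r - 6)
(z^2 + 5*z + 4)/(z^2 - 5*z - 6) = (z + 4)/(z - 6)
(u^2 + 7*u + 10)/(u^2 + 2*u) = (u + 5)/u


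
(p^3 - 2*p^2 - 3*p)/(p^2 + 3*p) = (p^2 - 2*p - 3)/(p + 3)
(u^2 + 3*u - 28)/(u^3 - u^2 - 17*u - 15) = (-u^2 - 3*u + 28)/(-u^3 + u^2 + 17*u + 15)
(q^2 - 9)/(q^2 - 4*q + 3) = (q + 3)/(q - 1)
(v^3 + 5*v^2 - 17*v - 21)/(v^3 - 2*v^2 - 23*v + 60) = (v^2 + 8*v + 7)/(v^2 + v - 20)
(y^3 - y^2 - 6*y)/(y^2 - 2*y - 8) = y*(y - 3)/(y - 4)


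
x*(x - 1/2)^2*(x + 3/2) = x^4 + x^3/2 - 5*x^2/4 + 3*x/8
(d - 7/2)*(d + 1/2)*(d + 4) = d^3 + d^2 - 55*d/4 - 7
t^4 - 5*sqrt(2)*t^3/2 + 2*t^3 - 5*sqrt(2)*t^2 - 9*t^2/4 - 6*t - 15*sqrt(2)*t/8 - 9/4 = (t + 1/2)*(t + 3/2)*(t - 3*sqrt(2))*(t + sqrt(2)/2)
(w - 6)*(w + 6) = w^2 - 36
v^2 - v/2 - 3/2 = (v - 3/2)*(v + 1)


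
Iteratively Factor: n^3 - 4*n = (n)*(n^2 - 4) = n*(n + 2)*(n - 2)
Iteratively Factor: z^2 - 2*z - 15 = (z + 3)*(z - 5)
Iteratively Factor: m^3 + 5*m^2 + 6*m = (m + 2)*(m^2 + 3*m) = (m + 2)*(m + 3)*(m)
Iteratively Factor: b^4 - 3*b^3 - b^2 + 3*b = (b - 1)*(b^3 - 2*b^2 - 3*b) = (b - 1)*(b + 1)*(b^2 - 3*b) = b*(b - 1)*(b + 1)*(b - 3)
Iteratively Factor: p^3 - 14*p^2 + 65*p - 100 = (p - 5)*(p^2 - 9*p + 20) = (p - 5)*(p - 4)*(p - 5)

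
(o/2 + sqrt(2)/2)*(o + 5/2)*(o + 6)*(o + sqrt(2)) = o^4/2 + sqrt(2)*o^3 + 17*o^3/4 + 17*o^2/2 + 17*sqrt(2)*o^2/2 + 17*o/2 + 15*sqrt(2)*o + 15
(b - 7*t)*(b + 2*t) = b^2 - 5*b*t - 14*t^2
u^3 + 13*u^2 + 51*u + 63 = (u + 3)^2*(u + 7)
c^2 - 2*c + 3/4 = (c - 3/2)*(c - 1/2)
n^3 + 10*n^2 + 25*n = n*(n + 5)^2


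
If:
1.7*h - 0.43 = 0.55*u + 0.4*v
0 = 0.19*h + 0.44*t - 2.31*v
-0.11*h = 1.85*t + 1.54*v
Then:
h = 16.3348729792148*v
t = -1.80369515011547*v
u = 49.7623346630275*v - 0.781818181818182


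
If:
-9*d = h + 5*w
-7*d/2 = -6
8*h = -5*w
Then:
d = 12/7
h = 108/49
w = -864/245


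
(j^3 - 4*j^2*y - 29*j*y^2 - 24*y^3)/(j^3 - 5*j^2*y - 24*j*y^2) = (j + y)/j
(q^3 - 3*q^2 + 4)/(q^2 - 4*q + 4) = q + 1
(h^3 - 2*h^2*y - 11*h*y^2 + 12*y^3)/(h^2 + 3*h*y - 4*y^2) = (h^2 - h*y - 12*y^2)/(h + 4*y)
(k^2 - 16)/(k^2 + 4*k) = (k - 4)/k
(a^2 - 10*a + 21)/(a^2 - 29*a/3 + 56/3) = 3*(a - 3)/(3*a - 8)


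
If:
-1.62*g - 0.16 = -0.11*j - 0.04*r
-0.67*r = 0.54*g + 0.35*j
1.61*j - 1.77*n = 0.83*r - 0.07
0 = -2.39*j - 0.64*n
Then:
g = -0.10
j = -0.00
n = 0.00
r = 0.08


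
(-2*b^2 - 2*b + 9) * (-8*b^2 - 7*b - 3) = 16*b^4 + 30*b^3 - 52*b^2 - 57*b - 27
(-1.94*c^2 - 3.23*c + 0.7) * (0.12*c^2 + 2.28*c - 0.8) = -0.2328*c^4 - 4.8108*c^3 - 5.7284*c^2 + 4.18*c - 0.56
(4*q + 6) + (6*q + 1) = 10*q + 7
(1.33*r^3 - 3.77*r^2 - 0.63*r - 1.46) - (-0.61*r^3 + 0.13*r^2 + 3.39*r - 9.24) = 1.94*r^3 - 3.9*r^2 - 4.02*r + 7.78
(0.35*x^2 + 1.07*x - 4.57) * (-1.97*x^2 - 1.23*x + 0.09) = -0.6895*x^4 - 2.5384*x^3 + 7.7183*x^2 + 5.7174*x - 0.4113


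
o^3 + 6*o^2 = o^2*(o + 6)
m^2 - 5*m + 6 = (m - 3)*(m - 2)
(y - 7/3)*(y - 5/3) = y^2 - 4*y + 35/9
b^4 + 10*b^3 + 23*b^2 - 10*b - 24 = (b - 1)*(b + 1)*(b + 4)*(b + 6)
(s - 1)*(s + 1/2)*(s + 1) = s^3 + s^2/2 - s - 1/2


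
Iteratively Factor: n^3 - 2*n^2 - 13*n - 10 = (n + 1)*(n^2 - 3*n - 10) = (n - 5)*(n + 1)*(n + 2)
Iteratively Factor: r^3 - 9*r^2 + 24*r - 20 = (r - 2)*(r^2 - 7*r + 10) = (r - 5)*(r - 2)*(r - 2)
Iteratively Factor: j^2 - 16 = (j - 4)*(j + 4)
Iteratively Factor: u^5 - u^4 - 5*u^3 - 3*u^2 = (u - 3)*(u^4 + 2*u^3 + u^2) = (u - 3)*(u + 1)*(u^3 + u^2) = u*(u - 3)*(u + 1)*(u^2 + u) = u^2*(u - 3)*(u + 1)*(u + 1)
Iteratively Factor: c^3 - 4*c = (c)*(c^2 - 4) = c*(c - 2)*(c + 2)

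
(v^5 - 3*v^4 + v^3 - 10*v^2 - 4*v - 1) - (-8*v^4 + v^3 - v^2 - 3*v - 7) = v^5 + 5*v^4 - 9*v^2 - v + 6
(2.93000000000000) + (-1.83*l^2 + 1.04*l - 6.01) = -1.83*l^2 + 1.04*l - 3.08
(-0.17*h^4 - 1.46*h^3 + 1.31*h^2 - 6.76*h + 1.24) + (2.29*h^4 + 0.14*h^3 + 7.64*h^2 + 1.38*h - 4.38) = 2.12*h^4 - 1.32*h^3 + 8.95*h^2 - 5.38*h - 3.14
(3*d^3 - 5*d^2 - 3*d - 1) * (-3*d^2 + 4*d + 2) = -9*d^5 + 27*d^4 - 5*d^3 - 19*d^2 - 10*d - 2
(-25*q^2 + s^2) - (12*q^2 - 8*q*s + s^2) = -37*q^2 + 8*q*s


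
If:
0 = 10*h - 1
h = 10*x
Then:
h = 1/10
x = 1/100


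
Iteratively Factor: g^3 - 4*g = (g + 2)*(g^2 - 2*g) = g*(g + 2)*(g - 2)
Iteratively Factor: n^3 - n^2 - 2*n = (n)*(n^2 - n - 2) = n*(n - 2)*(n + 1)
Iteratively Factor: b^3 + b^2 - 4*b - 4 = (b + 2)*(b^2 - b - 2) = (b + 1)*(b + 2)*(b - 2)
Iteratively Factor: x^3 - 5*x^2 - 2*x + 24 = (x - 4)*(x^2 - x - 6) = (x - 4)*(x - 3)*(x + 2)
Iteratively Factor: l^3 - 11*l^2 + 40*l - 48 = (l - 4)*(l^2 - 7*l + 12) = (l - 4)*(l - 3)*(l - 4)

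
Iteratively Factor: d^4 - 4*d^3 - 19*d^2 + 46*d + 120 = (d - 4)*(d^3 - 19*d - 30) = (d - 5)*(d - 4)*(d^2 + 5*d + 6) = (d - 5)*(d - 4)*(d + 3)*(d + 2)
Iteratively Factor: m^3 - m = (m + 1)*(m^2 - m) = (m - 1)*(m + 1)*(m)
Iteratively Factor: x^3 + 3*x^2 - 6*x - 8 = (x + 4)*(x^2 - x - 2) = (x + 1)*(x + 4)*(x - 2)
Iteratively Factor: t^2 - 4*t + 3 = (t - 1)*(t - 3)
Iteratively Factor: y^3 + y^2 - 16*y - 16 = (y - 4)*(y^2 + 5*y + 4) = (y - 4)*(y + 4)*(y + 1)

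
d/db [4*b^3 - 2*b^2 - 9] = 4*b*(3*b - 1)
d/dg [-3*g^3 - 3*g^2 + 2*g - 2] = -9*g^2 - 6*g + 2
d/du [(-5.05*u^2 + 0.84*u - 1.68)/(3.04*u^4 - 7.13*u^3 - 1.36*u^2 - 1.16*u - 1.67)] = (30.704*u^5 - 43.6673*u^4 + 32.4072*u^3 - 28.9348*u^2 + 12.2974*u - 3.3516)/(9.2416*u^8 - 43.3504*u^7 + 42.5681*u^6 + 12.3408*u^5 + 8.2376*u^4 + 26.9694*u^3 + 5.888*u^2 + 3.8744*u + 2.7889)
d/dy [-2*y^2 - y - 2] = -4*y - 1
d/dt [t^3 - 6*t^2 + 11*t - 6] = 3*t^2 - 12*t + 11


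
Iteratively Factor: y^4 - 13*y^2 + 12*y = (y - 1)*(y^3 + y^2 - 12*y) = (y - 1)*(y + 4)*(y^2 - 3*y) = (y - 3)*(y - 1)*(y + 4)*(y)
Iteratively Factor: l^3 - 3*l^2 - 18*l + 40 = (l + 4)*(l^2 - 7*l + 10) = (l - 5)*(l + 4)*(l - 2)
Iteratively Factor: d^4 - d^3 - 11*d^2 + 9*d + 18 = (d - 3)*(d^3 + 2*d^2 - 5*d - 6) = (d - 3)*(d + 1)*(d^2 + d - 6) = (d - 3)*(d - 2)*(d + 1)*(d + 3)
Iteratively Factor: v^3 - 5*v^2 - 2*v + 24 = (v - 4)*(v^2 - v - 6) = (v - 4)*(v - 3)*(v + 2)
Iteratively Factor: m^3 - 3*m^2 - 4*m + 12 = (m - 2)*(m^2 - m - 6) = (m - 2)*(m + 2)*(m - 3)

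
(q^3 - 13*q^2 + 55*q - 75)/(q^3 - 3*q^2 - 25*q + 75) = (q - 5)/(q + 5)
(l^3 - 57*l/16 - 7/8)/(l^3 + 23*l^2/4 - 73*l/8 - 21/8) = (4*l^2 - l - 14)/(2*(2*l^2 + 11*l - 21))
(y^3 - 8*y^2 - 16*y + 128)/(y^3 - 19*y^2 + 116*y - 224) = (y + 4)/(y - 7)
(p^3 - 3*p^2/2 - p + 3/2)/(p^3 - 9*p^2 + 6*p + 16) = (2*p^2 - 5*p + 3)/(2*(p^2 - 10*p + 16))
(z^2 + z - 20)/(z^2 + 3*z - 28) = (z + 5)/(z + 7)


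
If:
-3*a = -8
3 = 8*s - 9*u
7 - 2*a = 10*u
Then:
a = 8/3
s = 9/16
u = 1/6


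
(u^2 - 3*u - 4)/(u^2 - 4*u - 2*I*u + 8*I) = (u + 1)/(u - 2*I)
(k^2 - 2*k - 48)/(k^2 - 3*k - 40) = (k + 6)/(k + 5)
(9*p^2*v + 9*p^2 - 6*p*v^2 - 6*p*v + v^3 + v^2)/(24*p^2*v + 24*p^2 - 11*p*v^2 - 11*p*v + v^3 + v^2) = (3*p - v)/(8*p - v)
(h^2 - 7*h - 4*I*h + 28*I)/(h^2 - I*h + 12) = (h - 7)/(h + 3*I)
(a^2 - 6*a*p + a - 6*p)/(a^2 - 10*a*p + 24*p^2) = (-a - 1)/(-a + 4*p)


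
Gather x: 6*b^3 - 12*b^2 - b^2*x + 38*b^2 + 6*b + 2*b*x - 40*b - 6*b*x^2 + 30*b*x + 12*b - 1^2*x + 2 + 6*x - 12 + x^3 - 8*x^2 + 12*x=6*b^3 + 26*b^2 - 22*b + x^3 + x^2*(-6*b - 8) + x*(-b^2 + 32*b + 17) - 10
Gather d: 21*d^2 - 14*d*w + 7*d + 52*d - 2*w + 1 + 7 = 21*d^2 + d*(59 - 14*w) - 2*w + 8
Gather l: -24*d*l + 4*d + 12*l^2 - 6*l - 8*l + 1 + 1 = 4*d + 12*l^2 + l*(-24*d - 14) + 2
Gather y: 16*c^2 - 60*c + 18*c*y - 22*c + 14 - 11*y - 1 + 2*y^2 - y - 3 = 16*c^2 - 82*c + 2*y^2 + y*(18*c - 12) + 10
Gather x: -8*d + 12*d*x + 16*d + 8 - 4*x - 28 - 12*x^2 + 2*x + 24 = 8*d - 12*x^2 + x*(12*d - 2) + 4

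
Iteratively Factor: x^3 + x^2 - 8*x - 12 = (x + 2)*(x^2 - x - 6) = (x - 3)*(x + 2)*(x + 2)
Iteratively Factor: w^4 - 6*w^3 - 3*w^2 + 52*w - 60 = (w - 5)*(w^3 - w^2 - 8*w + 12) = (w - 5)*(w + 3)*(w^2 - 4*w + 4) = (w - 5)*(w - 2)*(w + 3)*(w - 2)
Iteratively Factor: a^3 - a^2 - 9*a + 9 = (a + 3)*(a^2 - 4*a + 3) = (a - 3)*(a + 3)*(a - 1)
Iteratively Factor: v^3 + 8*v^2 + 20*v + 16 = (v + 4)*(v^2 + 4*v + 4) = (v + 2)*(v + 4)*(v + 2)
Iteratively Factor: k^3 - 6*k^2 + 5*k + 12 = (k + 1)*(k^2 - 7*k + 12) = (k - 4)*(k + 1)*(k - 3)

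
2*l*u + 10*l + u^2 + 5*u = (2*l + u)*(u + 5)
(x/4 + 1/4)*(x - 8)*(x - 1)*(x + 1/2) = x^4/4 - 15*x^3/8 - 5*x^2/4 + 15*x/8 + 1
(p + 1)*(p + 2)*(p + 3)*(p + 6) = p^4 + 12*p^3 + 47*p^2 + 72*p + 36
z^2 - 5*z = z*(z - 5)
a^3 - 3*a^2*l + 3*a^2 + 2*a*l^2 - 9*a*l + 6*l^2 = (a + 3)*(a - 2*l)*(a - l)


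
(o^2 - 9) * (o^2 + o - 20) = o^4 + o^3 - 29*o^2 - 9*o + 180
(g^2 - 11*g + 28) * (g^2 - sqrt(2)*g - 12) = g^4 - 11*g^3 - sqrt(2)*g^3 + 11*sqrt(2)*g^2 + 16*g^2 - 28*sqrt(2)*g + 132*g - 336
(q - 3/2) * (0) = 0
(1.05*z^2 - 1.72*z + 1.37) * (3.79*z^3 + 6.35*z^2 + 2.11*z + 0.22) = 3.9795*z^5 + 0.1487*z^4 - 3.5142*z^3 + 5.3013*z^2 + 2.5123*z + 0.3014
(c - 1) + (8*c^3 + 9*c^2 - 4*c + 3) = 8*c^3 + 9*c^2 - 3*c + 2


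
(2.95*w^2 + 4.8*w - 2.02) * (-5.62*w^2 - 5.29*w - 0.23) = -16.579*w^4 - 42.5815*w^3 - 14.7181*w^2 + 9.5818*w + 0.4646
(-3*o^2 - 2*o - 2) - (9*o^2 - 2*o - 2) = -12*o^2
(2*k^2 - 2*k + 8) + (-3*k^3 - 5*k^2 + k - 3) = -3*k^3 - 3*k^2 - k + 5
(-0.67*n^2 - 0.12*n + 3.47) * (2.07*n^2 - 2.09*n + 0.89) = -1.3869*n^4 + 1.1519*n^3 + 6.8374*n^2 - 7.3591*n + 3.0883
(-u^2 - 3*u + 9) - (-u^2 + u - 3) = 12 - 4*u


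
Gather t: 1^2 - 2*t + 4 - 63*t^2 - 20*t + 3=-63*t^2 - 22*t + 8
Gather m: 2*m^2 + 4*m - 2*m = 2*m^2 + 2*m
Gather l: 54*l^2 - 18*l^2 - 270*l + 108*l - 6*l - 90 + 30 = 36*l^2 - 168*l - 60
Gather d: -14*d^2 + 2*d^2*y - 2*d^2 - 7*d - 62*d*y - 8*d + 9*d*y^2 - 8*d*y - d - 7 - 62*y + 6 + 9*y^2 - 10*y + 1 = d^2*(2*y - 16) + d*(9*y^2 - 70*y - 16) + 9*y^2 - 72*y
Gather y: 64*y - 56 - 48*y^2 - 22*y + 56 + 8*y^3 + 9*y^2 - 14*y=8*y^3 - 39*y^2 + 28*y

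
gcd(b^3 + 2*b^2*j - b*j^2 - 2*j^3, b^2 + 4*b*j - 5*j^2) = b - j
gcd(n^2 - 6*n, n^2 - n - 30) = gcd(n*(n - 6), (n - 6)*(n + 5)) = n - 6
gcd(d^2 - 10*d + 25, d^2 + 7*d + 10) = 1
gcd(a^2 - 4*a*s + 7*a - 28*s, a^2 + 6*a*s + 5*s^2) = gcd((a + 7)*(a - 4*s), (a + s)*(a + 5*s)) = 1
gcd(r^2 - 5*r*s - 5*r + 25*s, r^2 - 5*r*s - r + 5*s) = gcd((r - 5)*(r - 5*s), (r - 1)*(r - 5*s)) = r - 5*s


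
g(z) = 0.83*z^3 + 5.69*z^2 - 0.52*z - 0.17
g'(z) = 2.49*z^2 + 11.38*z - 0.52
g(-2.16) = 19.14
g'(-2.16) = -13.48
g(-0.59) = 1.95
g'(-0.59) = -6.37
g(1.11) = 7.40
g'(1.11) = 15.18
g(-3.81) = 38.50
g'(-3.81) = -7.73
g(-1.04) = 5.59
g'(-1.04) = -9.66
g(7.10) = 580.04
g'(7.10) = 205.80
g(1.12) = 7.55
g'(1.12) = 15.35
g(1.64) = 17.94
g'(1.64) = 24.84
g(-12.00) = -608.81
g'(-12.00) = 221.48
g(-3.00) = 30.19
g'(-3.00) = -12.25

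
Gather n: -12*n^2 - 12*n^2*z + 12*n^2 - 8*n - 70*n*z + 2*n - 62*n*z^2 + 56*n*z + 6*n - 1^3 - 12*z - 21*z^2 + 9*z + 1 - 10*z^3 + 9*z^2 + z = -12*n^2*z + n*(-62*z^2 - 14*z) - 10*z^3 - 12*z^2 - 2*z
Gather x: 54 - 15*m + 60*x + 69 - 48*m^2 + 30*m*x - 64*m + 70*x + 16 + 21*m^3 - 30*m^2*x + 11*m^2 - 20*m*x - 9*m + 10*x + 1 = 21*m^3 - 37*m^2 - 88*m + x*(-30*m^2 + 10*m + 140) + 140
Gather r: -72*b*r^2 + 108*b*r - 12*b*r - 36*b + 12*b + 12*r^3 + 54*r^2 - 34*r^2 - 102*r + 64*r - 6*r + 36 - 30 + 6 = -24*b + 12*r^3 + r^2*(20 - 72*b) + r*(96*b - 44) + 12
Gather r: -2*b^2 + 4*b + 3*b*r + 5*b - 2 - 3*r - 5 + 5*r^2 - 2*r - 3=-2*b^2 + 9*b + 5*r^2 + r*(3*b - 5) - 10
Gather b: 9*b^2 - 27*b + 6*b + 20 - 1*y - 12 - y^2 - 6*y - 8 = 9*b^2 - 21*b - y^2 - 7*y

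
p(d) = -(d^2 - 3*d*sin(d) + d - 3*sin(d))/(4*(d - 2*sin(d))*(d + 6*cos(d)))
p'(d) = -(-3*d*cos(d) + 2*d - 3*sin(d) - 3*cos(d) + 1)/(4*(d - 2*sin(d))*(d + 6*cos(d))) - (6*sin(d) - 1)*(d^2 - 3*d*sin(d) + d - 3*sin(d))/(4*(d - 2*sin(d))*(d + 6*cos(d))^2) - (2*cos(d) - 1)*(d^2 - 3*d*sin(d) + d - 3*sin(d))/(4*(d - 2*sin(d))^2*(d + 6*cos(d))) = ((d - 2*sin(d))*(d + 6*cos(d))*(3*d*cos(d) - 2*d + 3*sqrt(2)*sin(d + pi/4) - 1) - (d - 2*sin(d))*(6*sin(d) - 1)*(d^2 - 3*d*sin(d) + d - 3*sin(d)) - (d + 6*cos(d))*(2*cos(d) - 1)*(d^2 - 3*d*sin(d) + d - 3*sin(d)))/(4*(d - 2*sin(d))^2*(d + 6*cos(d))^2)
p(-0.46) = -0.06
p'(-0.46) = -0.06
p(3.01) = 0.32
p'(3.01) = 0.25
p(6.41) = -0.15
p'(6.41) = 0.01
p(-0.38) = -0.06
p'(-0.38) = -0.06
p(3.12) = 0.36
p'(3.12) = 0.31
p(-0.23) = -0.07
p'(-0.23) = -0.06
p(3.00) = 0.32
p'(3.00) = 0.24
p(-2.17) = 0.03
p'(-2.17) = 0.41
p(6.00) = -0.16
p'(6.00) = 0.03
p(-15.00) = -0.17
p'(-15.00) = -0.02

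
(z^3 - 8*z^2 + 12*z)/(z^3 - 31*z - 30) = z*(z - 2)/(z^2 + 6*z + 5)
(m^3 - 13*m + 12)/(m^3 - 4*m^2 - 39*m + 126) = (m^2 + 3*m - 4)/(m^2 - m - 42)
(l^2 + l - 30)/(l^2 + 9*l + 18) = (l - 5)/(l + 3)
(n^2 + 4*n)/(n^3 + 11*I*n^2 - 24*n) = (n + 4)/(n^2 + 11*I*n - 24)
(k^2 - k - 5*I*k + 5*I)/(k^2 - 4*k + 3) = (k - 5*I)/(k - 3)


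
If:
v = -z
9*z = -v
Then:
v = 0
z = 0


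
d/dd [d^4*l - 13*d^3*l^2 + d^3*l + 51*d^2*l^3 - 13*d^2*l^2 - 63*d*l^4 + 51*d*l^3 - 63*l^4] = l*(4*d^3 - 39*d^2*l + 3*d^2 + 102*d*l^2 - 26*d*l - 63*l^3 + 51*l^2)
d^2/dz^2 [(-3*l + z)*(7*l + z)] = 2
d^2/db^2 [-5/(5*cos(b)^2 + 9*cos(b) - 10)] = 5*(100*sin(b)^4 - 331*sin(b)^2 - 315*cos(b)/4 + 135*cos(3*b)/4 - 31)/(-5*sin(b)^2 + 9*cos(b) - 5)^3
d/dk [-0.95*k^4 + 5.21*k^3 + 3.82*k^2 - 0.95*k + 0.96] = -3.8*k^3 + 15.63*k^2 + 7.64*k - 0.95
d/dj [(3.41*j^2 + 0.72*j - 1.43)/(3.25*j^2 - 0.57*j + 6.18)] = (-4.2837*j^2 + 51.4426*j + 3.6345)/(10.5625*j^4 - 3.705*j^3 + 40.4949*j^2 - 7.0452*j + 38.1924)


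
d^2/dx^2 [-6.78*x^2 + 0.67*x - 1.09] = -13.5600000000000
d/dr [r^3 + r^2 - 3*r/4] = 3*r^2 + 2*r - 3/4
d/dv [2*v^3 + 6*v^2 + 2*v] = 6*v^2 + 12*v + 2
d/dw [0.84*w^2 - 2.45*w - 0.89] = 1.68*w - 2.45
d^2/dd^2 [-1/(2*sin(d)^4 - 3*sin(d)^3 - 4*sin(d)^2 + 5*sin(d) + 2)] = (-2*(-8*sin(d)*cos(d)^2 + 9*cos(d)^2 - 4)^2*cos(d)^2 - 64*sin(d)^8 + 150*sin(d)^7 + 127*sin(d)^6 - 434*sin(d)^5 - 36*sin(d)^4 + 370*sin(d)^3 - 3*sin(d)^2 - 86*sin(d) - 16)/(2*sin(d)^4 - 3*sin(d)^3 - 4*sin(d)^2 + 5*sin(d) + 2)^3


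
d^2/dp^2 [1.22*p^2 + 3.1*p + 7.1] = 2.44000000000000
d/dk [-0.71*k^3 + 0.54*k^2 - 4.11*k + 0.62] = -2.13*k^2 + 1.08*k - 4.11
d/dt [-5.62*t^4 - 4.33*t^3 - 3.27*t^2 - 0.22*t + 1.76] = -22.48*t^3 - 12.99*t^2 - 6.54*t - 0.22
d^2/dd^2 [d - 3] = 0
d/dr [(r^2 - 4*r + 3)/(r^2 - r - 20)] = (3*r^2 - 46*r + 83)/(r^4 - 2*r^3 - 39*r^2 + 40*r + 400)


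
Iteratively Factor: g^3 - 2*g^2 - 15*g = (g)*(g^2 - 2*g - 15) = g*(g - 5)*(g + 3)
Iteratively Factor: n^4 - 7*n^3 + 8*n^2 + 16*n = (n)*(n^3 - 7*n^2 + 8*n + 16) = n*(n + 1)*(n^2 - 8*n + 16) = n*(n - 4)*(n + 1)*(n - 4)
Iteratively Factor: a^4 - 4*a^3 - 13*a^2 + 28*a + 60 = (a - 3)*(a^3 - a^2 - 16*a - 20) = (a - 3)*(a + 2)*(a^2 - 3*a - 10) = (a - 3)*(a + 2)^2*(a - 5)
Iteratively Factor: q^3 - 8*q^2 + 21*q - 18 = (q - 3)*(q^2 - 5*q + 6) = (q - 3)*(q - 2)*(q - 3)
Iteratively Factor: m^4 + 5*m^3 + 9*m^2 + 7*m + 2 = (m + 2)*(m^3 + 3*m^2 + 3*m + 1) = (m + 1)*(m + 2)*(m^2 + 2*m + 1) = (m + 1)^2*(m + 2)*(m + 1)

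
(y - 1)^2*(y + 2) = y^3 - 3*y + 2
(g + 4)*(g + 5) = g^2 + 9*g + 20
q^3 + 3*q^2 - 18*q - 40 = (q - 4)*(q + 2)*(q + 5)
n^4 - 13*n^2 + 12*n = n*(n - 3)*(n - 1)*(n + 4)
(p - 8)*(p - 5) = p^2 - 13*p + 40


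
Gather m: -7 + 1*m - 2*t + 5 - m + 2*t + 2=0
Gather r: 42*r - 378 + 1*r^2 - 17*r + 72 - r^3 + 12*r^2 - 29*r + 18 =-r^3 + 13*r^2 - 4*r - 288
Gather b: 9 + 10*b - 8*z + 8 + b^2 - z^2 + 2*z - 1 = b^2 + 10*b - z^2 - 6*z + 16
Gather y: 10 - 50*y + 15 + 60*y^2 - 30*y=60*y^2 - 80*y + 25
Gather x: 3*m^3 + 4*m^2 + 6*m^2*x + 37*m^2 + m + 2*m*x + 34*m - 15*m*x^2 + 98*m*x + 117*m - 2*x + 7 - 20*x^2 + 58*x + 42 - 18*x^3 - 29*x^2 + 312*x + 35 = 3*m^3 + 41*m^2 + 152*m - 18*x^3 + x^2*(-15*m - 49) + x*(6*m^2 + 100*m + 368) + 84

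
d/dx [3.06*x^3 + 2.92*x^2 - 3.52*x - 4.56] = 9.18*x^2 + 5.84*x - 3.52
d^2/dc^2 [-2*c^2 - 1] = -4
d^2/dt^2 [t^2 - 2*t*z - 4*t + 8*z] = 2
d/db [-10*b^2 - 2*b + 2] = -20*b - 2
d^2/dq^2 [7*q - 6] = 0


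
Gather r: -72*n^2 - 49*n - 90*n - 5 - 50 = -72*n^2 - 139*n - 55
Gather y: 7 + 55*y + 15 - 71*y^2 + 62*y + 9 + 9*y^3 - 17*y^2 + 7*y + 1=9*y^3 - 88*y^2 + 124*y + 32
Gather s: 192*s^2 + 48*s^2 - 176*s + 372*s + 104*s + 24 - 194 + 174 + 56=240*s^2 + 300*s + 60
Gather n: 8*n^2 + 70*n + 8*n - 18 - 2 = 8*n^2 + 78*n - 20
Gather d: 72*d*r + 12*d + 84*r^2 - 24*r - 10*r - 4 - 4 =d*(72*r + 12) + 84*r^2 - 34*r - 8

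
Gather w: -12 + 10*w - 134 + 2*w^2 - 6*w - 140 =2*w^2 + 4*w - 286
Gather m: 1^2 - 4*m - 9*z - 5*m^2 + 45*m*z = -5*m^2 + m*(45*z - 4) - 9*z + 1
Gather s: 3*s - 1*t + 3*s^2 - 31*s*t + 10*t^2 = 3*s^2 + s*(3 - 31*t) + 10*t^2 - t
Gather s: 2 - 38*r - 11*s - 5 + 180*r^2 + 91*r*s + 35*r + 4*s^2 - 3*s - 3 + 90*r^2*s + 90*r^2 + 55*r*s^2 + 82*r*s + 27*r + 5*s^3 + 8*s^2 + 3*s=270*r^2 + 24*r + 5*s^3 + s^2*(55*r + 12) + s*(90*r^2 + 173*r - 11) - 6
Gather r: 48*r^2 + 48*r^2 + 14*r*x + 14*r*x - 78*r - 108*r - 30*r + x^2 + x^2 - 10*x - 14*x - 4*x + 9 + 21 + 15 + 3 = 96*r^2 + r*(28*x - 216) + 2*x^2 - 28*x + 48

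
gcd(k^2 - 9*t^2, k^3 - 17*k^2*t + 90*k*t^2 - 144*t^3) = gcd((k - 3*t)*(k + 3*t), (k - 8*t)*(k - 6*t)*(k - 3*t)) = -k + 3*t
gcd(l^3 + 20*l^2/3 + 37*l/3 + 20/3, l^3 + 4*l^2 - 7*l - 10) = l + 1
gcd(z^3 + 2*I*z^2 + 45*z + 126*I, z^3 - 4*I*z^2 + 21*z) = z^2 - 4*I*z + 21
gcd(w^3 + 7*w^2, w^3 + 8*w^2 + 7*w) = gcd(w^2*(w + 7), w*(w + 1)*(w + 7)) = w^2 + 7*w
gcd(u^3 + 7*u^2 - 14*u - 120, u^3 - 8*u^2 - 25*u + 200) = u + 5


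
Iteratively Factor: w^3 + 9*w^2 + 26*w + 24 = (w + 2)*(w^2 + 7*w + 12) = (w + 2)*(w + 4)*(w + 3)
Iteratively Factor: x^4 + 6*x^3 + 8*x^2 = (x + 2)*(x^3 + 4*x^2) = x*(x + 2)*(x^2 + 4*x) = x^2*(x + 2)*(x + 4)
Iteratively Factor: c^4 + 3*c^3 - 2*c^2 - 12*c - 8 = (c + 2)*(c^3 + c^2 - 4*c - 4) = (c + 2)^2*(c^2 - c - 2) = (c + 1)*(c + 2)^2*(c - 2)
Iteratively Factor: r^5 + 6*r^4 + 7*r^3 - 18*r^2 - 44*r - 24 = (r - 2)*(r^4 + 8*r^3 + 23*r^2 + 28*r + 12) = (r - 2)*(r + 3)*(r^3 + 5*r^2 + 8*r + 4) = (r - 2)*(r + 2)*(r + 3)*(r^2 + 3*r + 2) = (r - 2)*(r + 2)^2*(r + 3)*(r + 1)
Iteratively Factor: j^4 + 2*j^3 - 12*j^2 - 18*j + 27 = (j + 3)*(j^3 - j^2 - 9*j + 9) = (j - 1)*(j + 3)*(j^2 - 9) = (j - 3)*(j - 1)*(j + 3)*(j + 3)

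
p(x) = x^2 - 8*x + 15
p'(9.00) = 10.00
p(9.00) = 24.00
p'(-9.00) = -26.00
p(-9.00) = 168.00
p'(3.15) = -1.70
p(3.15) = -0.28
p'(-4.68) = -17.36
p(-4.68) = 74.34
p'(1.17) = -5.66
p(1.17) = 7.01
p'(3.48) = -1.04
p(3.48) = -0.73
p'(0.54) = -6.92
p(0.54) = 10.97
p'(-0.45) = -8.90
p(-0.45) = 18.80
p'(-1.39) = -10.78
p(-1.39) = 28.05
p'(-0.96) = -9.92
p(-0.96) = 23.60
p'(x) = 2*x - 8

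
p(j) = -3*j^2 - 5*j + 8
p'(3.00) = -23.00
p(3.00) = -34.00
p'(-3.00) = 13.00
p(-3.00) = -4.00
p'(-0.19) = -3.86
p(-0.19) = 8.84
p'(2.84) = -22.04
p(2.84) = -30.40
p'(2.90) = -22.40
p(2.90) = -31.73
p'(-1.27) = 2.62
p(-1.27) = 9.51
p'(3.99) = -28.94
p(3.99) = -59.71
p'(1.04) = -11.24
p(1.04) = -0.44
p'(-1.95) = 6.70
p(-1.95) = 6.34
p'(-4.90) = 24.40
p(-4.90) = -39.53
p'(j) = -6*j - 5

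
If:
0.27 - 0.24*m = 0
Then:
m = 1.12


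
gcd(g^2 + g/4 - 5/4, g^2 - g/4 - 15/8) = g + 5/4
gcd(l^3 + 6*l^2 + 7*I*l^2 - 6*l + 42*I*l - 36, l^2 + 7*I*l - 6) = l^2 + 7*I*l - 6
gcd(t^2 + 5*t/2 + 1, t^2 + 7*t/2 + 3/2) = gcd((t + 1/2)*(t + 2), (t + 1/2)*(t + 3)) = t + 1/2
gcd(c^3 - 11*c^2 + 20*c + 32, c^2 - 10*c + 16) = c - 8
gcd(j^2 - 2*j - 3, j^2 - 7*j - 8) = j + 1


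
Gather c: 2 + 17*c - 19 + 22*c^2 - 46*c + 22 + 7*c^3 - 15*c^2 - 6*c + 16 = 7*c^3 + 7*c^2 - 35*c + 21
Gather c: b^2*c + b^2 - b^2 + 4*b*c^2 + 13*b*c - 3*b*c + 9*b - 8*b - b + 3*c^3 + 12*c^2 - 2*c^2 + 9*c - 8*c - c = 3*c^3 + c^2*(4*b + 10) + c*(b^2 + 10*b)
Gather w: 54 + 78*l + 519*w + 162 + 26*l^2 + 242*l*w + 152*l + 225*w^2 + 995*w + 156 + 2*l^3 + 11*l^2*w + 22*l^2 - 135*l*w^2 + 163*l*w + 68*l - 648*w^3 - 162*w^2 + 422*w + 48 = 2*l^3 + 48*l^2 + 298*l - 648*w^3 + w^2*(63 - 135*l) + w*(11*l^2 + 405*l + 1936) + 420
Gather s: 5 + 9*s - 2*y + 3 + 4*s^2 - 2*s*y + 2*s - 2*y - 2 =4*s^2 + s*(11 - 2*y) - 4*y + 6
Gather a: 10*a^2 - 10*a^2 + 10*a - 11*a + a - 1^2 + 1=0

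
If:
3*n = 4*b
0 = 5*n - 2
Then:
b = 3/10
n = 2/5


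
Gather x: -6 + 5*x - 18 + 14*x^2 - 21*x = 14*x^2 - 16*x - 24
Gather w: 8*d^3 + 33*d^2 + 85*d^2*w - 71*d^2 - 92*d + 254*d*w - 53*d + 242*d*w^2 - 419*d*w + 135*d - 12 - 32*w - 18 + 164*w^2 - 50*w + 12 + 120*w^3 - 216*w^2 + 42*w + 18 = 8*d^3 - 38*d^2 - 10*d + 120*w^3 + w^2*(242*d - 52) + w*(85*d^2 - 165*d - 40)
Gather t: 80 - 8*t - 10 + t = 70 - 7*t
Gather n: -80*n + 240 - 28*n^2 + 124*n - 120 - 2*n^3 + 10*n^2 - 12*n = -2*n^3 - 18*n^2 + 32*n + 120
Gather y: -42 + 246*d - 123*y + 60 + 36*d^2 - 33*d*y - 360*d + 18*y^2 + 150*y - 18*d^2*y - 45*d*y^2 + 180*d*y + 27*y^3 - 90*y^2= 36*d^2 - 114*d + 27*y^3 + y^2*(-45*d - 72) + y*(-18*d^2 + 147*d + 27) + 18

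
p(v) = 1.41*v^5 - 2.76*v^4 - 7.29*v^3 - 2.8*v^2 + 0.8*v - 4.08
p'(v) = 7.05*v^4 - 11.04*v^3 - 21.87*v^2 - 5.6*v + 0.8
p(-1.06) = -4.76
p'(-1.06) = 4.21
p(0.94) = -12.98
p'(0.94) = -27.45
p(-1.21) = -5.81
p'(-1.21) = 10.23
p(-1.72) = -22.03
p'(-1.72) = 63.61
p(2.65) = -109.13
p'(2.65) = -25.40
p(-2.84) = -302.00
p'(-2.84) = 551.82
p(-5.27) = -6879.51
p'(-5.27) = 6476.67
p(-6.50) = -19412.43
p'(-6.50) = 14729.74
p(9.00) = 59612.64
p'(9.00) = 36385.82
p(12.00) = 280626.96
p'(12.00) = 123896.00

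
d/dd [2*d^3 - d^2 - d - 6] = 6*d^2 - 2*d - 1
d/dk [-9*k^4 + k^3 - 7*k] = -36*k^3 + 3*k^2 - 7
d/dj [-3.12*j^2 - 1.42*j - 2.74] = -6.24*j - 1.42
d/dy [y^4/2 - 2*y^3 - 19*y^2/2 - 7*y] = 2*y^3 - 6*y^2 - 19*y - 7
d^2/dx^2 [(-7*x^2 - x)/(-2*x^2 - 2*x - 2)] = 3*(-2*x^3 - 7*x^2 - x + 2)/(x^6 + 3*x^5 + 6*x^4 + 7*x^3 + 6*x^2 + 3*x + 1)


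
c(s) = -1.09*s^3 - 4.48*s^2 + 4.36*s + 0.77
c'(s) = -3.27*s^2 - 8.96*s + 4.36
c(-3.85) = -20.22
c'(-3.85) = -9.61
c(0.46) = 1.72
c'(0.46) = -0.45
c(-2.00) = -17.15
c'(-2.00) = 9.20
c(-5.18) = 9.48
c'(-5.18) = -36.97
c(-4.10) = -17.29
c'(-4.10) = -13.87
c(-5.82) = 38.53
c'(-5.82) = -54.26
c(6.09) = -385.03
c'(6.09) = -171.48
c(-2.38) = -20.29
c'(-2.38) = 7.16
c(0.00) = 0.77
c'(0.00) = 4.36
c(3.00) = -55.90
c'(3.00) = -51.95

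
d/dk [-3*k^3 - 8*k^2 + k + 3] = -9*k^2 - 16*k + 1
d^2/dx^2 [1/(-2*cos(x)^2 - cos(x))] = (4*(1 - cos(2*x))^2 - 15*cos(x)/2 + 9*cos(2*x)/2 + 3*cos(3*x)/2 - 27/2)/((2*cos(x) + 1)^3*cos(x)^3)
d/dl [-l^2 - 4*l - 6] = -2*l - 4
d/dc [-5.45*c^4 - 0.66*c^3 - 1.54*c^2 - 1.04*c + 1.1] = -21.8*c^3 - 1.98*c^2 - 3.08*c - 1.04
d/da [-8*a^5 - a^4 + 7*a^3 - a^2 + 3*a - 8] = -40*a^4 - 4*a^3 + 21*a^2 - 2*a + 3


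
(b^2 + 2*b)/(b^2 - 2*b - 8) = b/(b - 4)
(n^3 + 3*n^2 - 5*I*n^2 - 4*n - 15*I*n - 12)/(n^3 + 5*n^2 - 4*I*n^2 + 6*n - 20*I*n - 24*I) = (n - I)/(n + 2)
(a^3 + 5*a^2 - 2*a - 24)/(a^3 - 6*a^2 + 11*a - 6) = (a^2 + 7*a + 12)/(a^2 - 4*a + 3)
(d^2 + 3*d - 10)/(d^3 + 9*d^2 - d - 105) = (d - 2)/(d^2 + 4*d - 21)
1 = 1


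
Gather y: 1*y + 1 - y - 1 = 0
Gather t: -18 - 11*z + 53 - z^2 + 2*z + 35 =-z^2 - 9*z + 70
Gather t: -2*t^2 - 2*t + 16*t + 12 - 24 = -2*t^2 + 14*t - 12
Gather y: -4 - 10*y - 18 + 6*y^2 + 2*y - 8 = 6*y^2 - 8*y - 30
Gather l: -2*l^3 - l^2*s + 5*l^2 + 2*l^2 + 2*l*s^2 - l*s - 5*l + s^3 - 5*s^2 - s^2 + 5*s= -2*l^3 + l^2*(7 - s) + l*(2*s^2 - s - 5) + s^3 - 6*s^2 + 5*s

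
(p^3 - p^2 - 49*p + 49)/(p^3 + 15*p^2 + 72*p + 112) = (p^2 - 8*p + 7)/(p^2 + 8*p + 16)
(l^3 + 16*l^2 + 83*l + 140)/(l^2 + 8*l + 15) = (l^2 + 11*l + 28)/(l + 3)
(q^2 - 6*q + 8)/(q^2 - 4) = (q - 4)/(q + 2)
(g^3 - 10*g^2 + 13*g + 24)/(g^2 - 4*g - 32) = (g^2 - 2*g - 3)/(g + 4)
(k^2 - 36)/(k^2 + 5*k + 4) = (k^2 - 36)/(k^2 + 5*k + 4)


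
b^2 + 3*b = b*(b + 3)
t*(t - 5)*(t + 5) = t^3 - 25*t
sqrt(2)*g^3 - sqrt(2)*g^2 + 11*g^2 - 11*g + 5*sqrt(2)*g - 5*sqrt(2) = (g - 1)*(g + 5*sqrt(2))*(sqrt(2)*g + 1)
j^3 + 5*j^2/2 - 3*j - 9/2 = (j - 3/2)*(j + 1)*(j + 3)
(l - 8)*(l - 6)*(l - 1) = l^3 - 15*l^2 + 62*l - 48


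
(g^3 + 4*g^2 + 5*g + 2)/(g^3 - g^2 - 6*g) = (g^2 + 2*g + 1)/(g*(g - 3))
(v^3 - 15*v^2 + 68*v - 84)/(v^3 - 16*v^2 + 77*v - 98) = (v - 6)/(v - 7)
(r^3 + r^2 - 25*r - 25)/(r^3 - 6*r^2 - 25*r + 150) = (r + 1)/(r - 6)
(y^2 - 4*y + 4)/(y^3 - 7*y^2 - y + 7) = (y^2 - 4*y + 4)/(y^3 - 7*y^2 - y + 7)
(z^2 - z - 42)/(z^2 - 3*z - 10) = (-z^2 + z + 42)/(-z^2 + 3*z + 10)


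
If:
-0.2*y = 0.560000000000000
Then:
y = -2.80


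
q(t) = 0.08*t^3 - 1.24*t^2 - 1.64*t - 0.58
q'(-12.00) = 62.68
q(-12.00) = -297.70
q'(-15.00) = 89.56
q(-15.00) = -524.98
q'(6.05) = -7.86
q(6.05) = -38.17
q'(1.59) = -4.98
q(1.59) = -6.00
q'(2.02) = -5.67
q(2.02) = -8.29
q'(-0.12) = -1.34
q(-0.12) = -0.40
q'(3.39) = -7.29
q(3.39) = -17.27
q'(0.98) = -3.84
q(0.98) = -3.30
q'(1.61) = -5.01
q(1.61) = -6.10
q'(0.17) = -2.05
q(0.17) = -0.89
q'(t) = 0.24*t^2 - 2.48*t - 1.64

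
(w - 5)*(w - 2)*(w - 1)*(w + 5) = w^4 - 3*w^3 - 23*w^2 + 75*w - 50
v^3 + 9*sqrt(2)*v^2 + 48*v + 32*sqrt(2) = (v + sqrt(2))*(v + 4*sqrt(2))^2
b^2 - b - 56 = (b - 8)*(b + 7)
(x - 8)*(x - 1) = x^2 - 9*x + 8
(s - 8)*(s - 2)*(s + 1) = s^3 - 9*s^2 + 6*s + 16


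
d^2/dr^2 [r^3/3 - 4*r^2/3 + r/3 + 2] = 2*r - 8/3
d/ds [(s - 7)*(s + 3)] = 2*s - 4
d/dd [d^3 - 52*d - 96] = 3*d^2 - 52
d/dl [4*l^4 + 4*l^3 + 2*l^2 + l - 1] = 16*l^3 + 12*l^2 + 4*l + 1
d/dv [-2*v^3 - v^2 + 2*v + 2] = -6*v^2 - 2*v + 2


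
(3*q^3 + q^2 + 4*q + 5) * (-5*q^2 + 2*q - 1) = -15*q^5 + q^4 - 21*q^3 - 18*q^2 + 6*q - 5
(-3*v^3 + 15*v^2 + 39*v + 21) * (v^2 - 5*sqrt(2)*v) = -3*v^5 + 15*v^4 + 15*sqrt(2)*v^4 - 75*sqrt(2)*v^3 + 39*v^3 - 195*sqrt(2)*v^2 + 21*v^2 - 105*sqrt(2)*v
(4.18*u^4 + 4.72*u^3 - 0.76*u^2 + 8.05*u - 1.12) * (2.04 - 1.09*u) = -4.5562*u^5 + 3.3824*u^4 + 10.4572*u^3 - 10.3249*u^2 + 17.6428*u - 2.2848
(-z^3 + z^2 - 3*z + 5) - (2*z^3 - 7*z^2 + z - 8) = -3*z^3 + 8*z^2 - 4*z + 13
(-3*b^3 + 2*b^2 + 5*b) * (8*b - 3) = -24*b^4 + 25*b^3 + 34*b^2 - 15*b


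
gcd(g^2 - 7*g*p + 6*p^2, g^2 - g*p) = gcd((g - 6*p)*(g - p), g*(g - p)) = -g + p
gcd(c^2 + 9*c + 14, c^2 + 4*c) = 1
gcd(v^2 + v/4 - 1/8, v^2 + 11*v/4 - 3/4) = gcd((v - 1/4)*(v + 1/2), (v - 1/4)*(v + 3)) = v - 1/4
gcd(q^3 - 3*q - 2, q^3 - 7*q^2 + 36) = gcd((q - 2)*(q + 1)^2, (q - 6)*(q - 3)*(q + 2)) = 1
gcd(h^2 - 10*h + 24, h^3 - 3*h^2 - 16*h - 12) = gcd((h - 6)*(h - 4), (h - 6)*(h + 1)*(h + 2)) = h - 6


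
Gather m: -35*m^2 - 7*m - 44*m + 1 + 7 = -35*m^2 - 51*m + 8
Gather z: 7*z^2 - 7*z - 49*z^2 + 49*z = -42*z^2 + 42*z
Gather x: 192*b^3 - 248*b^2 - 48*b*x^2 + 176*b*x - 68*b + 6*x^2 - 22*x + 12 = 192*b^3 - 248*b^2 - 68*b + x^2*(6 - 48*b) + x*(176*b - 22) + 12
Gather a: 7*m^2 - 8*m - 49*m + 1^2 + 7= 7*m^2 - 57*m + 8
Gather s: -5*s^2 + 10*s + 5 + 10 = -5*s^2 + 10*s + 15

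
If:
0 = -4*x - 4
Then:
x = -1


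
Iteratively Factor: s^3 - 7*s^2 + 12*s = (s - 4)*(s^2 - 3*s) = (s - 4)*(s - 3)*(s)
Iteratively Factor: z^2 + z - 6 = (z - 2)*(z + 3)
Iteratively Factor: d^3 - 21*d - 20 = (d + 1)*(d^2 - d - 20) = (d - 5)*(d + 1)*(d + 4)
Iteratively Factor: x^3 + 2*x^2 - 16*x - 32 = (x + 2)*(x^2 - 16) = (x - 4)*(x + 2)*(x + 4)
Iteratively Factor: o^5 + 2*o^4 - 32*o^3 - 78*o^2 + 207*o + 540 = (o - 5)*(o^4 + 7*o^3 + 3*o^2 - 63*o - 108) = (o - 5)*(o - 3)*(o^3 + 10*o^2 + 33*o + 36) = (o - 5)*(o - 3)*(o + 3)*(o^2 + 7*o + 12) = (o - 5)*(o - 3)*(o + 3)^2*(o + 4)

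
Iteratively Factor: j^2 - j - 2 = (j - 2)*(j + 1)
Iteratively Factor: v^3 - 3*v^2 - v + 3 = (v - 3)*(v^2 - 1) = (v - 3)*(v - 1)*(v + 1)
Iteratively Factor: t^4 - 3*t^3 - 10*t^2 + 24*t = (t - 2)*(t^3 - t^2 - 12*t) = (t - 4)*(t - 2)*(t^2 + 3*t) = t*(t - 4)*(t - 2)*(t + 3)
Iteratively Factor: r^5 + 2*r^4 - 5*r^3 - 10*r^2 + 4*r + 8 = (r + 1)*(r^4 + r^3 - 6*r^2 - 4*r + 8) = (r + 1)*(r + 2)*(r^3 - r^2 - 4*r + 4) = (r - 2)*(r + 1)*(r + 2)*(r^2 + r - 2) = (r - 2)*(r - 1)*(r + 1)*(r + 2)*(r + 2)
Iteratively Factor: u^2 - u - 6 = (u - 3)*(u + 2)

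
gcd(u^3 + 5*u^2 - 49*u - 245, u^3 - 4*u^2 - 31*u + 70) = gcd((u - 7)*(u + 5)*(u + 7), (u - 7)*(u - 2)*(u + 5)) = u^2 - 2*u - 35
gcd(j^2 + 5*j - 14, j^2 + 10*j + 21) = j + 7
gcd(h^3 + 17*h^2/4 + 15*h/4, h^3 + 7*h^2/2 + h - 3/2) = h + 3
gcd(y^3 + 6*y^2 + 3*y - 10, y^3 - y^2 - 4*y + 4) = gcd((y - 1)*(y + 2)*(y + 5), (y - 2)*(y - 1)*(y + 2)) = y^2 + y - 2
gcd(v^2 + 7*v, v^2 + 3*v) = v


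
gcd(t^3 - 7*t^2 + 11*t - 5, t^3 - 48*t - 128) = 1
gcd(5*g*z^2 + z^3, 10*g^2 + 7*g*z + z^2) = 5*g + z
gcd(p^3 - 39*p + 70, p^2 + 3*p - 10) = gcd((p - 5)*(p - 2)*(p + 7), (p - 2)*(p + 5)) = p - 2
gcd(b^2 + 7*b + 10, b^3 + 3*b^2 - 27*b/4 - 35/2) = b + 2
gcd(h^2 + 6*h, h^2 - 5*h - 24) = 1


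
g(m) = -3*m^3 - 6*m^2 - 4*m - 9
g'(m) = -9*m^2 - 12*m - 4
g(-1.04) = -7.96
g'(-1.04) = -1.25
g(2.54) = -107.03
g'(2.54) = -92.54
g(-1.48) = -6.50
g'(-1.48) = -5.95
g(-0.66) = -8.11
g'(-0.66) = -0.00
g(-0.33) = -8.23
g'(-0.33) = -1.02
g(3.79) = -273.66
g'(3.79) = -178.76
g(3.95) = -303.30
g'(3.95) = -191.82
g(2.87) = -140.82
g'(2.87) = -112.57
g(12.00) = -6105.00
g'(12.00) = -1444.00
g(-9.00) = 1728.00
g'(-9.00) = -625.00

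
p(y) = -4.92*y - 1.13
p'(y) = -4.92000000000000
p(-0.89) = 3.25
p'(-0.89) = -4.92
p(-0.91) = 3.35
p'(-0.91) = -4.92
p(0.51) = -3.64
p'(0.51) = -4.92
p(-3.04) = 13.83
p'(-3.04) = -4.92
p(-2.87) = 12.99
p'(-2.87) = -4.92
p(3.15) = -16.63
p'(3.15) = -4.92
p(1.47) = -8.36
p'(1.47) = -4.92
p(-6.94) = 33.01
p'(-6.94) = -4.92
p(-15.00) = 72.67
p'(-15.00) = -4.92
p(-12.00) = 57.91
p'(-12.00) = -4.92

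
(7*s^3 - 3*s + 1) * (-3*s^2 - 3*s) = -21*s^5 - 21*s^4 + 9*s^3 + 6*s^2 - 3*s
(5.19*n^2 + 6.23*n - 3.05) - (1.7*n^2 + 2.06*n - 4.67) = 3.49*n^2 + 4.17*n + 1.62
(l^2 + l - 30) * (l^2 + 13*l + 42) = l^4 + 14*l^3 + 25*l^2 - 348*l - 1260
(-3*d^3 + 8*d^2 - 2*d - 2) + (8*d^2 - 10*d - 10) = -3*d^3 + 16*d^2 - 12*d - 12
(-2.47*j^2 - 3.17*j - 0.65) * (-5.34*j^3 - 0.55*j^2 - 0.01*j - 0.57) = 13.1898*j^5 + 18.2863*j^4 + 5.2392*j^3 + 1.7971*j^2 + 1.8134*j + 0.3705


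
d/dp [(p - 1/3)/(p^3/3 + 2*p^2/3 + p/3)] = (-6*p^2 + 3*p + 1)/(p^2*(p^3 + 3*p^2 + 3*p + 1))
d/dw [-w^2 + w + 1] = 1 - 2*w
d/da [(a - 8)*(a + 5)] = 2*a - 3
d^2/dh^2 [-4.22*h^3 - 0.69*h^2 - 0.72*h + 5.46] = -25.32*h - 1.38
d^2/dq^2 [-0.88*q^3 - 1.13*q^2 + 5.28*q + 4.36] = -5.28*q - 2.26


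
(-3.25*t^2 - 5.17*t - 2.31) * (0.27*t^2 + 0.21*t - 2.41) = -0.8775*t^4 - 2.0784*t^3 + 6.1231*t^2 + 11.9746*t + 5.5671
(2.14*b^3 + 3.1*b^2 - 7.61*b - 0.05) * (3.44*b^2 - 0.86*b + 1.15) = 7.3616*b^5 + 8.8236*b^4 - 26.3834*b^3 + 9.9376*b^2 - 8.7085*b - 0.0575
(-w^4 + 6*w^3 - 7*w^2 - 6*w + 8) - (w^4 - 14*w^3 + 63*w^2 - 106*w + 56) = -2*w^4 + 20*w^3 - 70*w^2 + 100*w - 48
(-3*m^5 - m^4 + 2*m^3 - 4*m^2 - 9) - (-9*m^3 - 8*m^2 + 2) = -3*m^5 - m^4 + 11*m^3 + 4*m^2 - 11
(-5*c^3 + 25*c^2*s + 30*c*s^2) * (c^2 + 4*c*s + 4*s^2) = -5*c^5 + 5*c^4*s + 110*c^3*s^2 + 220*c^2*s^3 + 120*c*s^4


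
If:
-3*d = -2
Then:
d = 2/3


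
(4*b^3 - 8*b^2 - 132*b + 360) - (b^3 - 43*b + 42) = 3*b^3 - 8*b^2 - 89*b + 318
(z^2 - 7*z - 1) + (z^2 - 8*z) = 2*z^2 - 15*z - 1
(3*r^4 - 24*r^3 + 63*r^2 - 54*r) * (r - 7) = 3*r^5 - 45*r^4 + 231*r^3 - 495*r^2 + 378*r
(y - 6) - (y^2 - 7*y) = -y^2 + 8*y - 6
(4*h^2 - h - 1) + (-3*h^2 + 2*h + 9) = h^2 + h + 8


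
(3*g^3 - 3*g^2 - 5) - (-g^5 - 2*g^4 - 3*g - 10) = g^5 + 2*g^4 + 3*g^3 - 3*g^2 + 3*g + 5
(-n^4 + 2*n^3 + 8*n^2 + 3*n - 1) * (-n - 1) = n^5 - n^4 - 10*n^3 - 11*n^2 - 2*n + 1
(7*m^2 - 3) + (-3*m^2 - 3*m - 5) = 4*m^2 - 3*m - 8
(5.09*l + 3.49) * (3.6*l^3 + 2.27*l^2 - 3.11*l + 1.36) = 18.324*l^4 + 24.1183*l^3 - 7.9076*l^2 - 3.9315*l + 4.7464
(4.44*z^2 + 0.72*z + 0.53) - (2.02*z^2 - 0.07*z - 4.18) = 2.42*z^2 + 0.79*z + 4.71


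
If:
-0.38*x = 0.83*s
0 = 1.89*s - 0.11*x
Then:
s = 0.00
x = 0.00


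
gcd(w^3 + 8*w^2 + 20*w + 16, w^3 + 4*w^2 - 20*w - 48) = w + 2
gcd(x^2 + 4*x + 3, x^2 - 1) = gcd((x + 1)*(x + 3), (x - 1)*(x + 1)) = x + 1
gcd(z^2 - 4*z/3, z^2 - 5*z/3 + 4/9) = z - 4/3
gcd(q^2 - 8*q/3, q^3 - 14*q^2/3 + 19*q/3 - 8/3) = q - 8/3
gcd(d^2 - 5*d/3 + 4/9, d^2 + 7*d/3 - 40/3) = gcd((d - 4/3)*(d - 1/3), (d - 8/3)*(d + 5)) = 1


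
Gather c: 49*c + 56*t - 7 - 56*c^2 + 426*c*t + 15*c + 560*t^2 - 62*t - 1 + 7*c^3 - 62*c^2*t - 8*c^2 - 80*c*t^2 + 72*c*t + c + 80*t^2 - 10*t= 7*c^3 + c^2*(-62*t - 64) + c*(-80*t^2 + 498*t + 65) + 640*t^2 - 16*t - 8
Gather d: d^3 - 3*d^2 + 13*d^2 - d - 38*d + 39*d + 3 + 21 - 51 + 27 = d^3 + 10*d^2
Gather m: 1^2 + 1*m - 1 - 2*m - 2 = -m - 2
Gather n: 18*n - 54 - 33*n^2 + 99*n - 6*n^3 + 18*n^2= -6*n^3 - 15*n^2 + 117*n - 54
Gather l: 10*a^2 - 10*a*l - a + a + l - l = 10*a^2 - 10*a*l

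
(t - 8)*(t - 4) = t^2 - 12*t + 32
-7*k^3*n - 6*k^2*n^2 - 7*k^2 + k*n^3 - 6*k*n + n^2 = (-7*k + n)*(k + n)*(k*n + 1)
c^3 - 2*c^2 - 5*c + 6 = (c - 3)*(c - 1)*(c + 2)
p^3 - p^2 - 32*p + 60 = (p - 5)*(p - 2)*(p + 6)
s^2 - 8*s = s*(s - 8)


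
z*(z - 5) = z^2 - 5*z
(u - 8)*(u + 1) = u^2 - 7*u - 8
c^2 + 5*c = c*(c + 5)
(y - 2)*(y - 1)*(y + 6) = y^3 + 3*y^2 - 16*y + 12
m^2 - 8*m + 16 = (m - 4)^2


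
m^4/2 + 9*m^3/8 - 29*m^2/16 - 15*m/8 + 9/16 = (m/2 + 1/2)*(m - 3/2)*(m - 1/4)*(m + 3)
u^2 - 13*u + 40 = (u - 8)*(u - 5)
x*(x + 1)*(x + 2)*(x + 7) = x^4 + 10*x^3 + 23*x^2 + 14*x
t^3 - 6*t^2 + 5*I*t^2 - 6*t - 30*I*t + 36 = (t - 6)*(t + 2*I)*(t + 3*I)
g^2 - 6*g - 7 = (g - 7)*(g + 1)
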